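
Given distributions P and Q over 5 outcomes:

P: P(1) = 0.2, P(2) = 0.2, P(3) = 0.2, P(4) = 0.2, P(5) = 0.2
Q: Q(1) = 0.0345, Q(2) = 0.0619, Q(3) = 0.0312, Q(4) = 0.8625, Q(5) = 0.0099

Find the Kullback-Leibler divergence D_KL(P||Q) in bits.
1.8271 bits

D_KL(P||Q) = Σ P(x) log₂(P(x)/Q(x))

Computing term by term:
  P(1)·log₂(P(1)/Q(1)) = 0.2·log₂(0.2/0.0345) = 0.50707
  P(2)·log₂(P(2)/Q(2)) = 0.2·log₂(0.2/0.0619) = 0.33840
  P(3)·log₂(P(3)/Q(3)) = 0.2·log₂(0.2/0.0312) = 0.53608
  P(4)·log₂(P(4)/Q(4)) = 0.2·log₂(0.2/0.8625) = -0.42170
  P(5)·log₂(P(5)/Q(5)) = 0.2·log₂(0.2/0.0099) = 0.86729

D_KL(P||Q) = 0.50707 + 0.33840 + 0.53608 - 0.42170 + 0.86729 = 1.82714 ≈ 1.8271 bits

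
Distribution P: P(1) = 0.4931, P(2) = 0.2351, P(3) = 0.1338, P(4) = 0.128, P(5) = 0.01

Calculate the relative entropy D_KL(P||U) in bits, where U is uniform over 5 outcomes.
0.4936 bits

U(i) = 1/5 for all i

D_KL(P||U) = Σ P(x) log₂(P(x) / (1/5))
           = Σ P(x) log₂(P(x)) + log₂(5)
           = log₂(5) - H(P)

H(P) = -Σ P(x) log₂(P(x)):
  -P(1)·log₂(P(1)) = -(0.4931)·log₂(0.4931) = 0.50299
  -P(2)·log₂(P(2)) = -(0.2351)·log₂(0.2351) = 0.49104
  -P(3)·log₂(P(3)) = -(0.1338)·log₂(0.1338) = 0.38827
  -P(4)·log₂(P(4)) = -(0.128)·log₂(0.128) = 0.37962
  -P(5)·log₂(P(5)) = -(0.01)·log₂(0.01) = 0.06644
H(P) = 0.50299 + 0.49104 + 0.38827 + 0.37962 + 0.06644 = 1.82836 bits

log₂(5) = 2.32193 bits

D_KL(P||U) = 2.32193 - 1.82836 = 0.49357 ≈ 0.4936 bits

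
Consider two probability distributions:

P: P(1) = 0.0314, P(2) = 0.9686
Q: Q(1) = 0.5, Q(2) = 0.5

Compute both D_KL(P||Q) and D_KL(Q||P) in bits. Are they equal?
D_KL(P||Q) = 0.7986 bits, D_KL(Q||P) = 1.5196 bits. No, they are not equal.

D_KL(P||Q) = Σ P(x) log₂(P(x)/Q(x))

Computing term by term:
  P(1)·log₂(P(1)/Q(1)) = 0.0314·log₂(0.0314/0.5) = -0.12538
  P(2)·log₂(P(2)/Q(2)) = 0.9686·log₂(0.9686/0.5) = 0.92402

D_KL(P||Q) = -0.12538 + 0.92402 = 0.79864 ≈ 0.7986 bits

D_KL(Q||P) = Σ Q(x) log₂(Q(x)/P(x))

Computing term by term:
  Q(1)·log₂(Q(1)/P(1)) = 0.5·log₂(0.5/0.0314) = 1.99655
  Q(2)·log₂(Q(2)/P(2)) = 0.5·log₂(0.5/0.9686) = -0.47699

D_KL(Q||P) = 1.99655 - 0.47699 = 1.51956 ≈ 1.5196 bits

These are NOT equal (difference: 0.7210 bits). KL divergence is asymmetric: D_KL(P||Q) ≠ D_KL(Q||P) in general.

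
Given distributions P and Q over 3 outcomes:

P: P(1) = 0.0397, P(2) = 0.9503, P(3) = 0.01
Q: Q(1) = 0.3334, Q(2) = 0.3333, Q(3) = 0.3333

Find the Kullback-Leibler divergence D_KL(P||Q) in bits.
1.2640 bits

D_KL(P||Q) = Σ P(x) log₂(P(x)/Q(x))

Computing term by term:
  P(1)·log₂(P(1)/Q(1)) = 0.0397·log₂(0.0397/0.3334) = -0.12188
  P(2)·log₂(P(2)/Q(2)) = 0.9503·log₂(0.9503/0.3333) = 1.43644
  P(3)·log₂(P(3)/Q(3)) = 0.01·log₂(0.01/0.3333) = -0.05059

D_KL(P||Q) = -0.12188 + 1.43644 - 0.05059 = 1.26397 ≈ 1.2640 bits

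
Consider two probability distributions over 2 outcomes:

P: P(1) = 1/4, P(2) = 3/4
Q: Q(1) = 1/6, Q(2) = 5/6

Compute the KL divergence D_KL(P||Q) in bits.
0.0322 bits

D_KL(P||Q) = Σ P(x) log₂(P(x)/Q(x))

Computing term by term:
  P(1)·log₂(P(1)/Q(1)) = (1/4)·log₂((1/4)/(1/6)) = 0.14624
  P(2)·log₂(P(2)/Q(2)) = (3/4)·log₂((3/4)/(5/6)) = -0.11400

D_KL(P||Q) = 0.14624 - 0.11400 = 0.03224 ≈ 0.0322 bits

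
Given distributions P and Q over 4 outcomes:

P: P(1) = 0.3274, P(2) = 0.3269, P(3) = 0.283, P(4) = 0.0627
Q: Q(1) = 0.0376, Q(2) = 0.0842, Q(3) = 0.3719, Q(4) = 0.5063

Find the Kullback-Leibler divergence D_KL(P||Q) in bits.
1.3615 bits

D_KL(P||Q) = Σ P(x) log₂(P(x)/Q(x))

Computing term by term:
  P(1)·log₂(P(1)/Q(1)) = 0.3274·log₂(0.3274/0.0376) = 1.02222
  P(2)·log₂(P(2)/Q(2)) = 0.3269·log₂(0.3269/0.0842) = 0.63973
  P(3)·log₂(P(3)/Q(3)) = 0.283·log₂(0.283/0.3719) = -0.11153
  P(4)·log₂(P(4)/Q(4)) = 0.0627·log₂(0.0627/0.5063) = -0.18894

D_KL(P||Q) = 1.02222 + 0.63973 - 0.11153 - 0.18894 = 1.36148 ≈ 1.3615 bits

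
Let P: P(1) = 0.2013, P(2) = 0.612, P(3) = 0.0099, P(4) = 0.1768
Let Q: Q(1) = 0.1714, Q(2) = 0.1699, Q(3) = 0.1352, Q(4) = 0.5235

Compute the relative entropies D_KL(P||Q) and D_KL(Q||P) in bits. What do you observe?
D_KL(P||Q) = 0.8640 bits, D_KL(Q||P) = 0.9759 bits. The two directions give different values (D_KL(Q||P) exceeds D_KL(P||Q) by 0.1119 bits): KL divergence is asymmetric.

D_KL(P||Q) = Σ P(x) log₂(P(x)/Q(x))

Computing term by term:
  P(1)·log₂(P(1)/Q(1)) = 0.2013·log₂(0.2013/0.1714) = 0.04670
  P(2)·log₂(P(2)/Q(2)) = 0.612·log₂(0.612/0.1699) = 1.13149
  P(3)·log₂(P(3)/Q(3)) = 0.0099·log₂(0.0099/0.1352) = -0.03734
  P(4)·log₂(P(4)/Q(4)) = 0.1768·log₂(0.1768/0.5235) = -0.27688

D_KL(P||Q) = 0.04670 + 1.13149 - 0.03734 - 0.27688 = 0.86397 ≈ 0.8640 bits

D_KL(Q||P) = Σ Q(x) log₂(Q(x)/P(x))

Computing term by term:
  Q(1)·log₂(Q(1)/P(1)) = 0.1714·log₂(0.1714/0.2013) = -0.03976
  Q(2)·log₂(Q(2)/P(2)) = 0.1699·log₂(0.1699/0.612) = -0.31412
  Q(3)·log₂(Q(3)/P(3)) = 0.1352·log₂(0.1352/0.0099) = 0.50991
  Q(4)·log₂(Q(4)/P(4)) = 0.5235·log₂(0.5235/0.1768) = 0.81984

D_KL(Q||P) = -0.03976 - 0.31412 + 0.50991 + 0.81984 = 0.97587 ≈ 0.9759 bits

These are NOT equal (difference: 0.1119 bits). KL divergence is asymmetric: D_KL(P||Q) ≠ D_KL(Q||P) in general.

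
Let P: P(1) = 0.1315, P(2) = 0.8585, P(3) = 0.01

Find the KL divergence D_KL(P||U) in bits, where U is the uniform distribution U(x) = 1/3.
0.9447 bits

U(i) = 1/3 for all i

D_KL(P||U) = Σ P(x) log₂(P(x) / (1/3))
           = Σ P(x) log₂(P(x)) + log₂(3)
           = log₂(3) - H(P)

H(P) = -Σ P(x) log₂(P(x)):
  -P(1)·log₂(P(1)) = -(0.1315)·log₂(0.1315) = 0.38488
  -P(2)·log₂(P(2)) = -(0.8585)·log₂(0.8585) = 0.18896
  -P(3)·log₂(P(3)) = -(0.01)·log₂(0.01) = 0.06644
H(P) = 0.38488 + 0.18896 + 0.06644 = 0.64028 bits

log₂(3) = 1.58496 bits

D_KL(P||U) = 1.58496 - 0.64028 = 0.94468 ≈ 0.9447 bits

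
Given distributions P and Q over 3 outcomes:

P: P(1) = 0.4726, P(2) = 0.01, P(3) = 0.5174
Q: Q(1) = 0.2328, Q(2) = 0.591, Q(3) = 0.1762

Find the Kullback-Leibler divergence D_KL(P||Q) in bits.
1.2280 bits

D_KL(P||Q) = Σ P(x) log₂(P(x)/Q(x))

Computing term by term:
  P(1)·log₂(P(1)/Q(1)) = 0.4726·log₂(0.4726/0.2328) = 0.48277
  P(2)·log₂(P(2)/Q(2)) = 0.01·log₂(0.01/0.591) = -0.05885
  P(3)·log₂(P(3)/Q(3)) = 0.5174·log₂(0.5174/0.1762) = 0.80407

D_KL(P||Q) = 0.48277 - 0.05885 + 0.80407 = 1.22799 ≈ 1.2280 bits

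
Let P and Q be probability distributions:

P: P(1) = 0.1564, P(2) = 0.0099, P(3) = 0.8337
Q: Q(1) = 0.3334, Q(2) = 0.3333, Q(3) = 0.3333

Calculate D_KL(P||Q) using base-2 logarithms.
0.8817 bits

D_KL(P||Q) = Σ P(x) log₂(P(x)/Q(x))

Computing term by term:
  P(1)·log₂(P(1)/Q(1)) = 0.1564·log₂(0.1564/0.3334) = -0.17079
  P(2)·log₂(P(2)/Q(2)) = 0.0099·log₂(0.0099/0.3333) = -0.05023
  P(3)·log₂(P(3)/Q(3)) = 0.8337·log₂(0.8337/0.3333) = 1.10274

D_KL(P||Q) = -0.17079 - 0.05023 + 1.10274 = 0.88172 ≈ 0.8817 bits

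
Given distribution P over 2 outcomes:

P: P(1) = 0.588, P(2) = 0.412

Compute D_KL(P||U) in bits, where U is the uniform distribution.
0.0225 bits

U(i) = 1/2 for all i

D_KL(P||U) = Σ P(x) log₂(P(x) / (1/2))
           = Σ P(x) log₂(P(x)) + log₂(2)
           = log₂(2) - H(P)

H(P) = -Σ P(x) log₂(P(x)):
  -P(1)·log₂(P(1)) = -(0.588)·log₂(0.588) = 0.45047
  -P(2)·log₂(P(2)) = -(0.412)·log₂(0.412) = 0.52706
H(P) = 0.45047 + 0.52706 = 0.97753 bits

log₂(2) = 1.00000 bits

D_KL(P||U) = 1.00000 - 0.97753 = 0.02247 ≈ 0.0225 bits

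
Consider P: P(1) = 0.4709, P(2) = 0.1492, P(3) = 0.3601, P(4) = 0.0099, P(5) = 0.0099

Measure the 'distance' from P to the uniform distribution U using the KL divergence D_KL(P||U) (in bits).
0.7383 bits

U(i) = 1/5 for all i

D_KL(P||U) = Σ P(x) log₂(P(x) / (1/5))
           = Σ P(x) log₂(P(x)) + log₂(5)
           = log₂(5) - H(P)

H(P) = -Σ P(x) log₂(P(x)):
  -P(1)·log₂(P(1)) = -(0.4709)·log₂(0.4709) = 0.51164
  -P(2)·log₂(P(2)) = -(0.1492)·log₂(0.1492) = 0.40951
  -P(3)·log₂(P(3)) = -(0.3601)·log₂(0.3601) = 0.53062
  -P(4)·log₂(P(4)) = -(0.0099)·log₂(0.0099) = 0.06592
  -P(5)·log₂(P(5)) = -(0.0099)·log₂(0.0099) = 0.06592
H(P) = 0.51164 + 0.40951 + 0.53062 + 0.06592 + 0.06592 = 1.58361 bits

log₂(5) = 2.32193 bits

D_KL(P||U) = 2.32193 - 1.58361 = 0.73832 ≈ 0.7383 bits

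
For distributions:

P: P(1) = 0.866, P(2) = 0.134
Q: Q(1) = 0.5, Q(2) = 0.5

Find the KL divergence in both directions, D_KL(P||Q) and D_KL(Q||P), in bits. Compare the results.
D_KL(P||Q) = 0.4317 bits, D_KL(Q||P) = 0.5536 bits. D_KL(Q||P) is larger than D_KL(P||Q) by 0.1219 bits; the two directions differ.

D_KL(P||Q) = Σ P(x) log₂(P(x)/Q(x))

Computing term by term:
  P(1)·log₂(P(1)/Q(1)) = 0.866·log₂(0.866/0.5) = 0.68625
  P(2)·log₂(P(2)/Q(2)) = 0.134·log₂(0.134/0.5) = -0.25456

D_KL(P||Q) = 0.68625 - 0.25456 = 0.43169 ≈ 0.4317 bits

D_KL(Q||P) = Σ Q(x) log₂(Q(x)/P(x))

Computing term by term:
  Q(1)·log₂(Q(1)/P(1)) = 0.5·log₂(0.5/0.866) = -0.39622
  Q(2)·log₂(Q(2)/P(2)) = 0.5·log₂(0.5/0.134) = 0.94985

D_KL(Q||P) = -0.39622 + 0.94985 = 0.55363 ≈ 0.5536 bits

These are NOT equal (difference: 0.1219 bits). KL divergence is asymmetric: D_KL(P||Q) ≠ D_KL(Q||P) in general.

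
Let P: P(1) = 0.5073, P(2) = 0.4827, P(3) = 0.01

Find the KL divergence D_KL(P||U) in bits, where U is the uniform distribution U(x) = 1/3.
0.5146 bits

U(i) = 1/3 for all i

D_KL(P||U) = Σ P(x) log₂(P(x) / (1/3))
           = Σ P(x) log₂(P(x)) + log₂(3)
           = log₂(3) - H(P)

H(P) = -Σ P(x) log₂(P(x)):
  -P(1)·log₂(P(1)) = -(0.5073)·log₂(0.5073) = 0.49669
  -P(2)·log₂(P(2)) = -(0.4827)·log₂(0.4827) = 0.50722
  -P(3)·log₂(P(3)) = -(0.01)·log₂(0.01) = 0.06644
H(P) = 0.49669 + 0.50722 + 0.06644 = 1.07035 bits

log₂(3) = 1.58496 bits

D_KL(P||U) = 1.58496 - 1.07035 = 0.51461 ≈ 0.5146 bits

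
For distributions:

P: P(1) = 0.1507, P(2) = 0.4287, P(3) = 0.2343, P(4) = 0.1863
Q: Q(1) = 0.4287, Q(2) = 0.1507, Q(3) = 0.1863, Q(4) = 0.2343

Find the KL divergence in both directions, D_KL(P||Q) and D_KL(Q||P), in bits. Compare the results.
D_KL(P||Q) = 0.4352 bits, D_KL(Q||P) = 0.4352 bits. The two directions give exactly the same value for this pair.

D_KL(P||Q) = Σ P(x) log₂(P(x)/Q(x))

Computing term by term:
  P(1)·log₂(P(1)/Q(1)) = 0.1507·log₂(0.1507/0.4287) = -0.22730
  P(2)·log₂(P(2)/Q(2)) = 0.4287·log₂(0.4287/0.1507) = 0.64660
  P(3)·log₂(P(3)/Q(3)) = 0.2343·log₂(0.2343/0.1863) = 0.07749
  P(4)·log₂(P(4)/Q(4)) = 0.1863·log₂(0.1863/0.2343) = -0.06161

D_KL(P||Q) = -0.22730 + 0.64660 + 0.07749 - 0.06161 = 0.43518 ≈ 0.4352 bits

D_KL(Q||P) = Σ Q(x) log₂(Q(x)/P(x))

Computing term by term:
  Q(1)·log₂(Q(1)/P(1)) = 0.4287·log₂(0.4287/0.1507) = 0.64660
  Q(2)·log₂(Q(2)/P(2)) = 0.1507·log₂(0.1507/0.4287) = -0.22730
  Q(3)·log₂(Q(3)/P(3)) = 0.1863·log₂(0.1863/0.2343) = -0.06161
  Q(4)·log₂(Q(4)/P(4)) = 0.2343·log₂(0.2343/0.1863) = 0.07749

D_KL(Q||P) = 0.64660 - 0.22730 - 0.06161 + 0.07749 = 0.43518 ≈ 0.4352 bits

These ARE equal here. Q is P with outcomes relabeled (Q(1) = P(2), Q(2) = P(1), Q(3) = P(4), Q(4) = P(3)) by a relabeling that is its own inverse, so the two sums contain exactly the same terms in a different order. This is a special case — KL divergence is not symmetric in general: D_KL(P||Q) ≠ D_KL(Q||P) for most P, Q.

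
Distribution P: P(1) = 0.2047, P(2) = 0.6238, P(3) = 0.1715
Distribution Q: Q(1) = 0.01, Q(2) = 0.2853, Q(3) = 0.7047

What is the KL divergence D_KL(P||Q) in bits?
1.2459 bits

D_KL(P||Q) = Σ P(x) log₂(P(x)/Q(x))

Computing term by term:
  P(1)·log₂(P(1)/Q(1)) = 0.2047·log₂(0.2047/0.01) = 0.89156
  P(2)·log₂(P(2)/Q(2)) = 0.6238·log₂(0.6238/0.2853) = 0.70402
  P(3)·log₂(P(3)/Q(3)) = 0.1715·log₂(0.1715/0.7047) = -0.34965

D_KL(P||Q) = 0.89156 + 0.70402 - 0.34965 = 1.24593 ≈ 1.2459 bits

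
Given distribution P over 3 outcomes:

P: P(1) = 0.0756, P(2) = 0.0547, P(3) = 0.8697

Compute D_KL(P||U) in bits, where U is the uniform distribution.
0.8988 bits

U(i) = 1/3 for all i

D_KL(P||U) = Σ P(x) log₂(P(x) / (1/3))
           = Σ P(x) log₂(P(x)) + log₂(3)
           = log₂(3) - H(P)

H(P) = -Σ P(x) log₂(P(x)):
  -P(1)·log₂(P(1)) = -(0.0756)·log₂(0.0756) = 0.28165
  -P(2)·log₂(P(2)) = -(0.0547)·log₂(0.0547) = 0.22932
  -P(3)·log₂(P(3)) = -(0.8697)·log₂(0.8697) = 0.17517
H(P) = 0.28165 + 0.22932 + 0.17517 = 0.68614 bits

log₂(3) = 1.58496 bits

D_KL(P||U) = 1.58496 - 0.68614 = 0.89882 ≈ 0.8988 bits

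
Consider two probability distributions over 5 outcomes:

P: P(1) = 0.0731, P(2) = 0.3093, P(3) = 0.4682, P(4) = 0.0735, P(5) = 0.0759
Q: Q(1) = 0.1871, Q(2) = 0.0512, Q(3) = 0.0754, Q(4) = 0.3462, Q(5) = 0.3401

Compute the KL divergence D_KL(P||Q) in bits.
1.6084 bits

D_KL(P||Q) = Σ P(x) log₂(P(x)/Q(x))

Computing term by term:
  P(1)·log₂(P(1)/Q(1)) = 0.0731·log₂(0.0731/0.1871) = -0.09911
  P(2)·log₂(P(2)/Q(2)) = 0.3093·log₂(0.3093/0.0512) = 0.80257
  P(3)·log₂(P(3)/Q(3)) = 0.4682·log₂(0.4682/0.0754) = 1.23347
  P(4)·log₂(P(4)/Q(4)) = 0.0735·log₂(0.0735/0.3462) = -0.16433
  P(5)·log₂(P(5)/Q(5)) = 0.0759·log₂(0.0759/0.3401) = -0.16423

D_KL(P||Q) = -0.09911 + 0.80257 + 1.23347 - 0.16433 - 0.16423 = 1.60837 ≈ 1.6084 bits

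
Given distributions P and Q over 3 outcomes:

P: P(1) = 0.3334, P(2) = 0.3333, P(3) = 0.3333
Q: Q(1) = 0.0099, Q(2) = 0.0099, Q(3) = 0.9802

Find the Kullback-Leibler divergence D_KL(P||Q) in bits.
2.8638 bits

D_KL(P||Q) = Σ P(x) log₂(P(x)/Q(x))

Computing term by term:
  P(1)·log₂(P(1)/Q(1)) = 0.3334·log₂(0.3334/0.0099) = 1.69157
  P(2)·log₂(P(2)/Q(2)) = 0.3333·log₂(0.3333/0.0099) = 1.69091
  P(3)·log₂(P(3)/Q(3)) = 0.3333·log₂(0.3333/0.9802) = -0.51870

D_KL(P||Q) = 1.69157 + 1.69091 - 0.51870 = 2.86378 ≈ 2.8638 bits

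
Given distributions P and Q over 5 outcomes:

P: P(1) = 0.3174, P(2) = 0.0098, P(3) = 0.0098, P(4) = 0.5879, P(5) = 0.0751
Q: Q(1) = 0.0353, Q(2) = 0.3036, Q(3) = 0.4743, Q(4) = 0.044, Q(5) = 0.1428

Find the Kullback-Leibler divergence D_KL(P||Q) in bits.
3.0314 bits

D_KL(P||Q) = Σ P(x) log₂(P(x)/Q(x))

Computing term by term:
  P(1)·log₂(P(1)/Q(1)) = 0.3174·log₂(0.3174/0.0353) = 1.00570
  P(2)·log₂(P(2)/Q(2)) = 0.0098·log₂(0.0098/0.3036) = -0.04854
  P(3)·log₂(P(3)/Q(3)) = 0.0098·log₂(0.0098/0.4743) = -0.05485
  P(4)·log₂(P(4)/Q(4)) = 0.5879·log₂(0.5879/0.044) = 2.19874
  P(5)·log₂(P(5)/Q(5)) = 0.0751·log₂(0.0751/0.1428) = -0.06963

D_KL(P||Q) = 1.00570 - 0.04854 - 0.05485 + 2.19874 - 0.06963 = 3.03142 ≈ 3.0314 bits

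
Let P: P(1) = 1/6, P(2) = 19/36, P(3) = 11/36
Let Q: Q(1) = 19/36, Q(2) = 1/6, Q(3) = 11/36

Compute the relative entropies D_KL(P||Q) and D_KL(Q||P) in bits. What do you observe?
D_KL(P||Q) = 0.6005 bits, D_KL(Q||P) = 0.6005 bits. The two directions give the same value here, because Q is a self-inverse relabeling of P; in general KL divergence is asymmetric.

D_KL(P||Q) = Σ P(x) log₂(P(x)/Q(x))

Computing term by term:
  P(1)·log₂(P(1)/Q(1)) = (1/6)·log₂((1/6)/(19/36)) = -0.27716
  P(2)·log₂(P(2)/Q(2)) = (19/36)·log₂((19/36)/(1/6)) = 0.87768
  P(3)·log₂(P(3)/Q(3)) = (11/36)·log₂((11/36)/(11/36)) = 0.00000

D_KL(P||Q) = -0.27716 + 0.87768 + 0.00000 = 0.60052 ≈ 0.6005 bits

D_KL(Q||P) = Σ Q(x) log₂(Q(x)/P(x))

Computing term by term:
  Q(1)·log₂(Q(1)/P(1)) = (19/36)·log₂((19/36)/(1/6)) = 0.87768
  Q(2)·log₂(Q(2)/P(2)) = (1/6)·log₂((1/6)/(19/36)) = -0.27716
  Q(3)·log₂(Q(3)/P(3)) = (11/36)·log₂((11/36)/(11/36)) = 0.00000

D_KL(Q||P) = 0.87768 - 0.27716 + 0.00000 = 0.60052 ≈ 0.6005 bits

These ARE equal here. Q is P with outcomes relabeled (Q(1) = P(2), Q(2) = P(1)) by a relabeling that is its own inverse, so the two sums contain exactly the same terms in a different order. This is a special case — KL divergence is not symmetric in general: D_KL(P||Q) ≠ D_KL(Q||P) for most P, Q.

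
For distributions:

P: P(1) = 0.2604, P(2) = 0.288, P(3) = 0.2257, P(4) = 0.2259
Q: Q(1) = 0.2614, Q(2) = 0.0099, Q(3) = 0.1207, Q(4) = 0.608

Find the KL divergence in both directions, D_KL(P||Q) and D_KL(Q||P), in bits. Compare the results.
D_KL(P||Q) = 1.2801 bits, D_KL(Q||P) = 0.7128 bits. D_KL(P||Q) is larger than D_KL(Q||P) by 0.5673 bits; the two directions differ.

D_KL(P||Q) = Σ P(x) log₂(P(x)/Q(x))

Computing term by term:
  P(1)·log₂(P(1)/Q(1)) = 0.2604·log₂(0.2604/0.2614) = -0.00144
  P(2)·log₂(P(2)/Q(2)) = 0.288·log₂(0.288/0.0099) = 1.40040
  P(3)·log₂(P(3)/Q(3)) = 0.2257·log₂(0.2257/0.1207) = 0.20380
  P(4)·log₂(P(4)/Q(4)) = 0.2259·log₂(0.2259/0.608) = -0.32267

D_KL(P||Q) = -0.00144 + 1.40040 + 0.20380 - 0.32267 = 1.28009 ≈ 1.2801 bits

D_KL(Q||P) = Σ Q(x) log₂(Q(x)/P(x))

Computing term by term:
  Q(1)·log₂(Q(1)/P(1)) = 0.2614·log₂(0.2614/0.2604) = 0.00145
  Q(2)·log₂(Q(2)/P(2)) = 0.0099·log₂(0.0099/0.288) = -0.04814
  Q(3)·log₂(Q(3)/P(3)) = 0.1207·log₂(0.1207/0.2257) = -0.10899
  Q(4)·log₂(Q(4)/P(4)) = 0.608·log₂(0.608/0.2259) = 0.86846

D_KL(Q||P) = 0.00145 - 0.04814 - 0.10899 + 0.86846 = 0.71278 ≈ 0.7128 bits

These are NOT equal (difference: 0.5673 bits). KL divergence is asymmetric: D_KL(P||Q) ≠ D_KL(Q||P) in general.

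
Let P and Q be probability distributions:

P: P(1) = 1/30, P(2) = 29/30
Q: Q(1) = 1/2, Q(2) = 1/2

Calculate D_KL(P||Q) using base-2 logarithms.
0.7892 bits

D_KL(P||Q) = Σ P(x) log₂(P(x)/Q(x))

Computing term by term:
  P(1)·log₂(P(1)/Q(1)) = (1/30)·log₂((1/30)/(1/2)) = -0.13023
  P(2)·log₂(P(2)/Q(2)) = (29/30)·log₂((29/30)/(1/2)) = 0.91939

D_KL(P||Q) = -0.13023 + 0.91939 = 0.78916 ≈ 0.7892 bits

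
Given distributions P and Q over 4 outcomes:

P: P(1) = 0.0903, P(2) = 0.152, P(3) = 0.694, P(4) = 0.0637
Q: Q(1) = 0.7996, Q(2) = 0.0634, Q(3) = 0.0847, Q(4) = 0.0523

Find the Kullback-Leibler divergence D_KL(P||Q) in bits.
2.0317 bits

D_KL(P||Q) = Σ P(x) log₂(P(x)/Q(x))

Computing term by term:
  P(1)·log₂(P(1)/Q(1)) = 0.0903·log₂(0.0903/0.7996) = -0.28413
  P(2)·log₂(P(2)/Q(2)) = 0.152·log₂(0.152/0.0634) = 0.19175
  P(3)·log₂(P(3)/Q(3)) = 0.694·log₂(0.694/0.0847) = 2.10594
  P(4)·log₂(P(4)/Q(4)) = 0.0637·log₂(0.0637/0.0523) = 0.01812

D_KL(P||Q) = -0.28413 + 0.19175 + 2.10594 + 0.01812 = 2.03168 ≈ 2.0317 bits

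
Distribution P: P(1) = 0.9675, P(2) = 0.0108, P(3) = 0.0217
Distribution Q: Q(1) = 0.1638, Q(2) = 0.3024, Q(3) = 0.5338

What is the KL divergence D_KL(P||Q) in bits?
2.3269 bits

D_KL(P||Q) = Σ P(x) log₂(P(x)/Q(x))

Computing term by term:
  P(1)·log₂(P(1)/Q(1)) = 0.9675·log₂(0.9675/0.1638) = 2.47905
  P(2)·log₂(P(2)/Q(2)) = 0.0108·log₂(0.0108/0.3024) = -0.05192
  P(3)·log₂(P(3)/Q(3)) = 0.0217·log₂(0.0217/0.5338) = -0.10027

D_KL(P||Q) = 2.47905 - 0.05192 - 0.10027 = 2.32686 ≈ 2.3269 bits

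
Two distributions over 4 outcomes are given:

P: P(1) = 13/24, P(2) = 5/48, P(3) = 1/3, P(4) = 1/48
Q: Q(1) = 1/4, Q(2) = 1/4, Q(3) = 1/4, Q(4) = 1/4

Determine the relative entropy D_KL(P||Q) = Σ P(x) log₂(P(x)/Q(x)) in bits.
0.5363 bits

D_KL(P||Q) = Σ P(x) log₂(P(x)/Q(x))

Computing term by term:
  P(1)·log₂(P(1)/Q(1)) = (13/24)·log₂((13/24)/(1/4)) = 0.60422
  P(2)·log₂(P(2)/Q(2)) = (5/48)·log₂((5/48)/(1/4)) = -0.13157
  P(3)·log₂(P(3)/Q(3)) = (1/3)·log₂((1/3)/(1/4)) = 0.13835
  P(4)·log₂(P(4)/Q(4)) = (1/48)·log₂((1/48)/(1/4)) = -0.07469

D_KL(P||Q) = 0.60422 - 0.13157 + 0.13835 - 0.07469 = 0.53631 ≈ 0.5363 bits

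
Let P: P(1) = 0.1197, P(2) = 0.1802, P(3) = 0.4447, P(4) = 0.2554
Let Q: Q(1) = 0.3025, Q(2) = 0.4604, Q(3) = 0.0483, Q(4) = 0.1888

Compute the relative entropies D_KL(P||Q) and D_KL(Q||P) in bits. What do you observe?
D_KL(P||Q) = 1.1316 bits, D_KL(Q||P) = 0.7907 bits. The two directions give different values (D_KL(P||Q) exceeds D_KL(Q||P) by 0.3409 bits): KL divergence is asymmetric.

D_KL(P||Q) = Σ P(x) log₂(P(x)/Q(x))

Computing term by term:
  P(1)·log₂(P(1)/Q(1)) = 0.1197·log₂(0.1197/0.3025) = -0.16010
  P(2)·log₂(P(2)/Q(2)) = 0.1802·log₂(0.1802/0.4604) = -0.24386
  P(3)·log₂(P(3)/Q(3)) = 0.4447·log₂(0.4447/0.0483) = 1.42426
  P(4)·log₂(P(4)/Q(4)) = 0.2554·log₂(0.2554/0.1888) = 0.11133

D_KL(P||Q) = -0.16010 - 0.24386 + 1.42426 + 0.11133 = 1.13163 ≈ 1.1316 bits

D_KL(Q||P) = Σ Q(x) log₂(Q(x)/P(x))

Computing term by term:
  Q(1)·log₂(Q(1)/P(1)) = 0.3025·log₂(0.3025/0.1197) = 0.40460
  Q(2)·log₂(Q(2)/P(2)) = 0.4604·log₂(0.4604/0.1802) = 0.62305
  Q(3)·log₂(Q(3)/P(3)) = 0.0483·log₂(0.0483/0.4447) = -0.15469
  Q(4)·log₂(Q(4)/P(4)) = 0.1888·log₂(0.1888/0.2554) = -0.08230

D_KL(Q||P) = 0.40460 + 0.62305 - 0.15469 - 0.08230 = 0.79066 ≈ 0.7907 bits

These are NOT equal (difference: 0.3409 bits). KL divergence is asymmetric: D_KL(P||Q) ≠ D_KL(Q||P) in general.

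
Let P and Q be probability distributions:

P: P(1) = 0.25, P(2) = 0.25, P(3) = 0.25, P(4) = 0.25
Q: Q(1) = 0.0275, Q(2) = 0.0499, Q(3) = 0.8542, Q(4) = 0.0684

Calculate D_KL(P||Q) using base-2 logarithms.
1.4016 bits

D_KL(P||Q) = Σ P(x) log₂(P(x)/Q(x))

Computing term by term:
  P(1)·log₂(P(1)/Q(1)) = 0.25·log₂(0.25/0.0275) = 0.79611
  P(2)·log₂(P(2)/Q(2)) = 0.25·log₂(0.25/0.0499) = 0.58120
  P(3)·log₂(P(3)/Q(3)) = 0.25·log₂(0.25/0.8542) = -0.44316
  P(4)·log₂(P(4)/Q(4)) = 0.25·log₂(0.25/0.0684) = 0.46746

D_KL(P||Q) = 0.79611 + 0.58120 - 0.44316 + 0.46746 = 1.40161 ≈ 1.4016 bits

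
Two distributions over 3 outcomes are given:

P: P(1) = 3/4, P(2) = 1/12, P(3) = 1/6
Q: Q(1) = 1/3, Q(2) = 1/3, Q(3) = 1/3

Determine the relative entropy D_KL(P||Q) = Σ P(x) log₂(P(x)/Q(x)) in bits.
0.5441 bits

D_KL(P||Q) = Σ P(x) log₂(P(x)/Q(x))

Computing term by term:
  P(1)·log₂(P(1)/Q(1)) = (3/4)·log₂((3/4)/(1/3)) = 0.87744
  P(2)·log₂(P(2)/Q(2)) = (1/12)·log₂((1/12)/(1/3)) = -0.16667
  P(3)·log₂(P(3)/Q(3)) = (1/6)·log₂((1/6)/(1/3)) = -0.16667

D_KL(P||Q) = 0.87744 - 0.16667 - 0.16667 = 0.54410 ≈ 0.5441 bits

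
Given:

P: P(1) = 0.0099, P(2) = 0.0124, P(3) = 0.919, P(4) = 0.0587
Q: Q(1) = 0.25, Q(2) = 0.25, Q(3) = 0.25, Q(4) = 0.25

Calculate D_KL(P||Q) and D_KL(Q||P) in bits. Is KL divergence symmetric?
D_KL(P||Q) = 1.5034 bits, D_KL(Q||P) = 2.3011 bits. No, KL divergence is not symmetric.

D_KL(P||Q) = Σ P(x) log₂(P(x)/Q(x))

Computing term by term:
  P(1)·log₂(P(1)/Q(1)) = 0.0099·log₂(0.0099/0.25) = -0.04612
  P(2)·log₂(P(2)/Q(2)) = 0.0124·log₂(0.0124/0.25) = -0.05374
  P(3)·log₂(P(3)/Q(3)) = 0.919·log₂(0.919/0.25) = 1.72601
  P(4)·log₂(P(4)/Q(4)) = 0.0587·log₂(0.0587/0.25) = -0.12271

D_KL(P||Q) = -0.04612 - 0.05374 + 1.72601 - 0.12271 = 1.50344 ≈ 1.5034 bits

D_KL(Q||P) = Σ Q(x) log₂(Q(x)/P(x))

Computing term by term:
  Q(1)·log₂(Q(1)/P(1)) = 0.25·log₂(0.25/0.0099) = 1.16459
  Q(2)·log₂(Q(2)/P(2)) = 0.25·log₂(0.25/0.0124) = 1.08338
  Q(3)·log₂(Q(3)/P(3)) = 0.25·log₂(0.25/0.919) = -0.46953
  Q(4)·log₂(Q(4)/P(4)) = 0.25·log₂(0.25/0.0587) = 0.52262

D_KL(Q||P) = 1.16459 + 1.08338 - 0.46953 + 0.52262 = 2.30106 ≈ 2.3011 bits

These are NOT equal (difference: 0.7977 bits). KL divergence is asymmetric: D_KL(P||Q) ≠ D_KL(Q||P) in general.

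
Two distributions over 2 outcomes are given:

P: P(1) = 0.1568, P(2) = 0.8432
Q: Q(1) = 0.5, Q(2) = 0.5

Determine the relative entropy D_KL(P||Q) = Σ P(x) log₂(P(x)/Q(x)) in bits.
0.3734 bits

D_KL(P||Q) = Σ P(x) log₂(P(x)/Q(x))

Computing term by term:
  P(1)·log₂(P(1)/Q(1)) = 0.1568·log₂(0.1568/0.5) = -0.26233
  P(2)·log₂(P(2)/Q(2)) = 0.8432·log₂(0.8432/0.5) = 0.63573

D_KL(P||Q) = -0.26233 + 0.63573 = 0.37340 ≈ 0.3734 bits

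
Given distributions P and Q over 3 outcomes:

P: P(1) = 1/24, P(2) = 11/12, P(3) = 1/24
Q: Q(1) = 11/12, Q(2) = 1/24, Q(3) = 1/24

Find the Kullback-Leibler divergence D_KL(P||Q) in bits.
3.9020 bits

D_KL(P||Q) = Σ P(x) log₂(P(x)/Q(x))

Computing term by term:
  P(1)·log₂(P(1)/Q(1)) = (1/24)·log₂((1/24)/(11/12)) = -0.18581
  P(2)·log₂(P(2)/Q(2)) = (11/12)·log₂((11/12)/(1/24)) = 4.08781
  P(3)·log₂(P(3)/Q(3)) = (1/24)·log₂((1/24)/(1/24)) = 0.00000

D_KL(P||Q) = -0.18581 + 4.08781 + 0.00000 = 3.90200 ≈ 3.9020 bits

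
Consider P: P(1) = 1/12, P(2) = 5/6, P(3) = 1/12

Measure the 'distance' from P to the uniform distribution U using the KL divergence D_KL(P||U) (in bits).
0.7683 bits

U(i) = 1/3 for all i

D_KL(P||U) = Σ P(x) log₂(P(x) / (1/3))
           = Σ P(x) log₂(P(x)) + log₂(3)
           = log₂(3) - H(P)

H(P) = -Σ P(x) log₂(P(x)):
  -P(1)·log₂(P(1)) = -(1/12)·log₂(1/12) = 0.29875
  -P(2)·log₂(P(2)) = -(5/6)·log₂(5/6) = 0.21920
  -P(3)·log₂(P(3)) = -(1/12)·log₂(1/12) = 0.29875
H(P) = 0.29875 + 0.21920 + 0.29875 = 0.81670 bits

log₂(3) = 1.58496 bits

D_KL(P||U) = 1.58496 - 0.81670 = 0.76826 ≈ 0.7683 bits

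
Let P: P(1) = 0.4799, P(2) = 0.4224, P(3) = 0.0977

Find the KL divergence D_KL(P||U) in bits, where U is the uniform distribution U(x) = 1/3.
0.2236 bits

U(i) = 1/3 for all i

D_KL(P||U) = Σ P(x) log₂(P(x) / (1/3))
           = Σ P(x) log₂(P(x)) + log₂(3)
           = log₂(3) - H(P)

H(P) = -Σ P(x) log₂(P(x)):
  -P(1)·log₂(P(1)) = -(0.4799)·log₂(0.4799) = 0.50831
  -P(2)·log₂(P(2)) = -(0.4224)·log₂(0.4224) = 0.52518
  -P(3)·log₂(P(3)) = -(0.0977)·log₂(0.0977) = 0.32783
H(P) = 0.50831 + 0.52518 + 0.32783 = 1.36132 bits

log₂(3) = 1.58496 bits

D_KL(P||U) = 1.58496 - 1.36132 = 0.22364 ≈ 0.2236 bits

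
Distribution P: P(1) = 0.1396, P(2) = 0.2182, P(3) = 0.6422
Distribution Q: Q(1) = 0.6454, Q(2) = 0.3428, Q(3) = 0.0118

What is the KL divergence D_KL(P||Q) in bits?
3.2525 bits

D_KL(P||Q) = Σ P(x) log₂(P(x)/Q(x))

Computing term by term:
  P(1)·log₂(P(1)/Q(1)) = 0.1396·log₂(0.1396/0.6454) = -0.30836
  P(2)·log₂(P(2)/Q(2)) = 0.2182·log₂(0.2182/0.3428) = -0.14220
  P(3)·log₂(P(3)/Q(3)) = 0.6422·log₂(0.6422/0.0118) = 3.70303

D_KL(P||Q) = -0.30836 - 0.14220 + 3.70303 = 3.25247 ≈ 3.2525 bits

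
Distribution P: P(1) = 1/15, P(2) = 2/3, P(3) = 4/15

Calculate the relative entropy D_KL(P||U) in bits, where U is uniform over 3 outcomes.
0.4260 bits

U(i) = 1/3 for all i

D_KL(P||U) = Σ P(x) log₂(P(x) / (1/3))
           = Σ P(x) log₂(P(x)) + log₂(3)
           = log₂(3) - H(P)

H(P) = -Σ P(x) log₂(P(x)):
  -P(1)·log₂(P(1)) = -(1/15)·log₂(1/15) = 0.26046
  -P(2)·log₂(P(2)) = -(2/3)·log₂(2/3) = 0.38998
  -P(3)·log₂(P(3)) = -(4/15)·log₂(4/15) = 0.50850
H(P) = 0.26046 + 0.38998 + 0.50850 = 1.15894 bits

log₂(3) = 1.58496 bits

D_KL(P||U) = 1.58496 - 1.15894 = 0.42602 ≈ 0.4260 bits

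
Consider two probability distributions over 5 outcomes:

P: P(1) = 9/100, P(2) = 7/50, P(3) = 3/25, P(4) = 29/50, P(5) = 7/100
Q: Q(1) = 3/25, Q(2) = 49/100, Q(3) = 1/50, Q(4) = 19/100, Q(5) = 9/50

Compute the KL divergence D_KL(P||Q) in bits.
0.8583 bits

D_KL(P||Q) = Σ P(x) log₂(P(x)/Q(x))

Computing term by term:
  P(1)·log₂(P(1)/Q(1)) = (9/100)·log₂((9/100)/(3/25)) = -0.03735
  P(2)·log₂(P(2)/Q(2)) = (7/50)·log₂((7/50)/(49/100)) = -0.25303
  P(3)·log₂(P(3)/Q(3)) = (3/25)·log₂((3/25)/(1/50)) = 0.31020
  P(4)·log₂(P(4)/Q(4)) = (29/50)·log₂((29/50)/(19/100)) = 0.93383
  P(5)·log₂(P(5)/Q(5)) = (7/100)·log₂((7/100)/(9/50)) = -0.09538

D_KL(P||Q) = -0.03735 - 0.25303 + 0.31020 + 0.93383 - 0.09538 = 0.85827 ≈ 0.8583 bits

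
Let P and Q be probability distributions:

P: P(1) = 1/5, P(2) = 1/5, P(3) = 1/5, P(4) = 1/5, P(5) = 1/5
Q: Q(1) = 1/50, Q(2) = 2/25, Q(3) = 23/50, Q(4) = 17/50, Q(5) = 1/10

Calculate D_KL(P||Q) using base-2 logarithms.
0.7353 bits

D_KL(P||Q) = Σ P(x) log₂(P(x)/Q(x))

Computing term by term:
  P(1)·log₂(P(1)/Q(1)) = (1/5)·log₂((1/5)/(1/50)) = 0.66439
  P(2)·log₂(P(2)/Q(2)) = (1/5)·log₂((1/5)/(2/25)) = 0.26439
  P(3)·log₂(P(3)/Q(3)) = (1/5)·log₂((1/5)/(23/50)) = -0.24033
  P(4)·log₂(P(4)/Q(4)) = (1/5)·log₂((1/5)/(17/50)) = -0.15311
  P(5)·log₂(P(5)/Q(5)) = (1/5)·log₂((1/5)/(1/10)) = 0.20000

D_KL(P||Q) = 0.66439 + 0.26439 - 0.24033 - 0.15311 + 0.20000 = 0.73534 ≈ 0.7353 bits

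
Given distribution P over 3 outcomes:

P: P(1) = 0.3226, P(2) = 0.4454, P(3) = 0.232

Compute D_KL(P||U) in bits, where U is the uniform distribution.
0.0497 bits

U(i) = 1/3 for all i

D_KL(P||U) = Σ P(x) log₂(P(x) / (1/3))
           = Σ P(x) log₂(P(x)) + log₂(3)
           = log₂(3) - H(P)

H(P) = -Σ P(x) log₂(P(x)):
  -P(1)·log₂(P(1)) = -(0.3226)·log₂(0.3226) = 0.52654
  -P(2)·log₂(P(2)) = -(0.4454)·log₂(0.4454) = 0.51970
  -P(3)·log₂(P(3)) = -(0.232)·log₂(0.232) = 0.48901
H(P) = 0.52654 + 0.51970 + 0.48901 = 1.53525 bits

log₂(3) = 1.58496 bits

D_KL(P||U) = 1.58496 - 1.53525 = 0.04971 ≈ 0.0497 bits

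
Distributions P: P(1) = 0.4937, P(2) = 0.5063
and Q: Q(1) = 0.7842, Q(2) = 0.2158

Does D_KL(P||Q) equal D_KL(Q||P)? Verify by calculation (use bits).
D_KL(P||Q) = 0.2933 bits, D_KL(Q||P) = 0.2580 bits. No — D_KL(P||Q) ≠ D_KL(Q||P) for this pair.

D_KL(P||Q) = Σ P(x) log₂(P(x)/Q(x))

Computing term by term:
  P(1)·log₂(P(1)/Q(1)) = 0.4937·log₂(0.4937/0.7842) = -0.32959
  P(2)·log₂(P(2)/Q(2)) = 0.5063·log₂(0.5063/0.2158) = 0.62290

D_KL(P||Q) = -0.32959 + 0.62290 = 0.29331 ≈ 0.2933 bits

D_KL(Q||P) = Σ Q(x) log₂(Q(x)/P(x))

Computing term by term:
  Q(1)·log₂(Q(1)/P(1)) = 0.7842·log₂(0.7842/0.4937) = 0.52352
  Q(2)·log₂(Q(2)/P(2)) = 0.2158·log₂(0.2158/0.5063) = -0.26550

D_KL(Q||P) = 0.52352 - 0.26550 = 0.25802 ≈ 0.2580 bits

These are NOT equal (difference: 0.0353 bits). KL divergence is asymmetric: D_KL(P||Q) ≠ D_KL(Q||P) in general.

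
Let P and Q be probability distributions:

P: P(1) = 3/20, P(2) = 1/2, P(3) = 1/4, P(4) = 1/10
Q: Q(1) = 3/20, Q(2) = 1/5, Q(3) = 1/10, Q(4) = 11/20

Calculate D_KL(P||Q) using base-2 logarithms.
0.7455 bits

D_KL(P||Q) = Σ P(x) log₂(P(x)/Q(x))

Computing term by term:
  P(1)·log₂(P(1)/Q(1)) = (3/20)·log₂((3/20)/(3/20)) = 0.00000
  P(2)·log₂(P(2)/Q(2)) = (1/2)·log₂((1/2)/(1/5)) = 0.66096
  P(3)·log₂(P(3)/Q(3)) = (1/4)·log₂((1/4)/(1/10)) = 0.33048
  P(4)·log₂(P(4)/Q(4)) = (1/10)·log₂((1/10)/(11/20)) = -0.24594

D_KL(P||Q) = 0.00000 + 0.66096 + 0.33048 - 0.24594 = 0.74550 ≈ 0.7455 bits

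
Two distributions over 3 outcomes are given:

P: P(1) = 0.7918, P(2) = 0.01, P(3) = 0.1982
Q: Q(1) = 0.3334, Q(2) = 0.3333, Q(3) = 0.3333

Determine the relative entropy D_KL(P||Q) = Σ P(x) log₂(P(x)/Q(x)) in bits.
0.7889 bits

D_KL(P||Q) = Σ P(x) log₂(P(x)/Q(x))

Computing term by term:
  P(1)·log₂(P(1)/Q(1)) = 0.7918·log₂(0.7918/0.3334) = 0.98807
  P(2)·log₂(P(2)/Q(2)) = 0.01·log₂(0.01/0.3333) = -0.05059
  P(3)·log₂(P(3)/Q(3)) = 0.1982·log₂(0.1982/0.3333) = -0.14862

D_KL(P||Q) = 0.98807 - 0.05059 - 0.14862 = 0.78886 ≈ 0.7889 bits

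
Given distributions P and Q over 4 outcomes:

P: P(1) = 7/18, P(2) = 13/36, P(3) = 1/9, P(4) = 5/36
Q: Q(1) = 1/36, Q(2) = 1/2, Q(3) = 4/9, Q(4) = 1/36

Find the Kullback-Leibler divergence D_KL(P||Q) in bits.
1.4114 bits

D_KL(P||Q) = Σ P(x) log₂(P(x)/Q(x))

Computing term by term:
  P(1)·log₂(P(1)/Q(1)) = (7/18)·log₂((7/18)/(1/36)) = 1.48064
  P(2)·log₂(P(2)/Q(2)) = (13/36)·log₂((13/36)/(1/2)) = -0.16954
  P(3)·log₂(P(3)/Q(3)) = (1/9)·log₂((1/9)/(4/9)) = -0.22222
  P(4)·log₂(P(4)/Q(4)) = (5/36)·log₂((5/36)/(1/36)) = 0.32249

D_KL(P||Q) = 1.48064 - 0.16954 - 0.22222 + 0.32249 = 1.41137 ≈ 1.4114 bits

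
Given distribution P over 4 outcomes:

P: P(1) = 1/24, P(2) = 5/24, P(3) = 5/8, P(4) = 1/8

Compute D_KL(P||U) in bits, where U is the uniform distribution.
0.5387 bits

U(i) = 1/4 for all i

D_KL(P||U) = Σ P(x) log₂(P(x) / (1/4))
           = Σ P(x) log₂(P(x)) + log₂(4)
           = log₂(4) - H(P)

H(P) = -Σ P(x) log₂(P(x)):
  -P(1)·log₂(P(1)) = -(1/24)·log₂(1/24) = 0.19104
  -P(2)·log₂(P(2)) = -(5/24)·log₂(5/24) = 0.47147
  -P(3)·log₂(P(3)) = -(5/8)·log₂(5/8) = 0.42379
  -P(4)·log₂(P(4)) = -(1/8)·log₂(1/8) = 0.37500
H(P) = 0.19104 + 0.47147 + 0.42379 + 0.37500 = 1.46130 bits

log₂(4) = 2.00000 bits

D_KL(P||U) = 2.00000 - 1.46130 = 0.53870 ≈ 0.5387 bits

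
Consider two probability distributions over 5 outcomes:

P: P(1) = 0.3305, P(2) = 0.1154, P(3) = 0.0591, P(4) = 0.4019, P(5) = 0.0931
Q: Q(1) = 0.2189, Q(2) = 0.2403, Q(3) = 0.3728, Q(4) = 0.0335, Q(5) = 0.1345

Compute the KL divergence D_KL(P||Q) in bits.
1.3085 bits

D_KL(P||Q) = Σ P(x) log₂(P(x)/Q(x))

Computing term by term:
  P(1)·log₂(P(1)/Q(1)) = 0.3305·log₂(0.3305/0.2189) = 0.19644
  P(2)·log₂(P(2)/Q(2)) = 0.1154·log₂(0.1154/0.2403) = -0.12212
  P(3)·log₂(P(3)/Q(3)) = 0.0591·log₂(0.0591/0.3728) = -0.15704
  P(4)·log₂(P(4)/Q(4)) = 0.4019·log₂(0.4019/0.0335) = 1.44065
  P(5)·log₂(P(5)/Q(5)) = 0.0931·log₂(0.0931/0.1345) = -0.04941

D_KL(P||Q) = 0.19644 - 0.12212 - 0.15704 + 1.44065 - 0.04941 = 1.30852 ≈ 1.3085 bits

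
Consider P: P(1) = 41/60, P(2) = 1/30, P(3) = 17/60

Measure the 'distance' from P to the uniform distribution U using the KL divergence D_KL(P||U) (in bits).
0.5305 bits

U(i) = 1/3 for all i

D_KL(P||U) = Σ P(x) log₂(P(x) / (1/3))
           = Σ P(x) log₂(P(x)) + log₂(3)
           = log₂(3) - H(P)

H(P) = -Σ P(x) log₂(P(x)):
  -P(1)·log₂(P(1)) = -(41/60)·log₂(41/60) = 0.37538
  -P(2)·log₂(P(2)) = -(1/30)·log₂(1/30) = 0.16356
  -P(3)·log₂(P(3)) = -(17/60)·log₂(17/60) = 0.51550
H(P) = 0.37538 + 0.16356 + 0.51550 = 1.05444 bits

log₂(3) = 1.58496 bits

D_KL(P||U) = 1.58496 - 1.05444 = 0.53052 ≈ 0.5305 bits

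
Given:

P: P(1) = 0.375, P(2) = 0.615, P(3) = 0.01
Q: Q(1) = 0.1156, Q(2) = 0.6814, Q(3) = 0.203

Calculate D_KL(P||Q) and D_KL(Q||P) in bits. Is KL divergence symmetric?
D_KL(P||Q) = 0.5023 bits, D_KL(Q||P) = 0.7862 bits. No, KL divergence is not symmetric.

D_KL(P||Q) = Σ P(x) log₂(P(x)/Q(x))

Computing term by term:
  P(1)·log₂(P(1)/Q(1)) = 0.375·log₂(0.375/0.1156) = 0.63666
  P(2)·log₂(P(2)/Q(2)) = 0.615·log₂(0.615/0.6814) = -0.09097
  P(3)·log₂(P(3)/Q(3)) = 0.01·log₂(0.01/0.203) = -0.04343

D_KL(P||Q) = 0.63666 - 0.09097 - 0.04343 = 0.50226 ≈ 0.5023 bits

D_KL(Q||P) = Σ Q(x) log₂(Q(x)/P(x))

Computing term by term:
  Q(1)·log₂(Q(1)/P(1)) = 0.1156·log₂(0.1156/0.375) = -0.19626
  Q(2)·log₂(Q(2)/P(2)) = 0.6814·log₂(0.6814/0.615) = 0.10079
  Q(3)·log₂(Q(3)/P(3)) = 0.203·log₂(0.203/0.01) = 0.88171

D_KL(Q||P) = -0.19626 + 0.10079 + 0.88171 = 0.78624 ≈ 0.7862 bits

These are NOT equal (difference: 0.2839 bits). KL divergence is asymmetric: D_KL(P||Q) ≠ D_KL(Q||P) in general.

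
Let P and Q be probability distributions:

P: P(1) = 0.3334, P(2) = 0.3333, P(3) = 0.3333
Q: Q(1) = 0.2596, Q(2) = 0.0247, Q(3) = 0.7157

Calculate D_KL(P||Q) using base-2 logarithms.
1.0042 bits

D_KL(P||Q) = Σ P(x) log₂(P(x)/Q(x))

Computing term by term:
  P(1)·log₂(P(1)/Q(1)) = 0.3334·log₂(0.3334/0.2596) = 0.12035
  P(2)·log₂(P(2)/Q(2)) = 0.3333·log₂(0.3333/0.0247) = 1.25129
  P(3)·log₂(P(3)/Q(3)) = 0.3333·log₂(0.3333/0.7157) = -0.36747

D_KL(P||Q) = 0.12035 + 1.25129 - 0.36747 = 1.00417 ≈ 1.0042 bits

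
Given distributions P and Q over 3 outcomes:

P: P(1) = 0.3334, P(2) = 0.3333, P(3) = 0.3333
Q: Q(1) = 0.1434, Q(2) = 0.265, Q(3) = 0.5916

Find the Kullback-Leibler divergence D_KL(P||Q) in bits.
0.2402 bits

D_KL(P||Q) = Σ P(x) log₂(P(x)/Q(x))

Computing term by term:
  P(1)·log₂(P(1)/Q(1)) = 0.3334·log₂(0.3334/0.1434) = 0.40582
  P(2)·log₂(P(2)/Q(2)) = 0.3333·log₂(0.3333/0.265) = 0.11027
  P(3)·log₂(P(3)/Q(3)) = 0.3333·log₂(0.3333/0.5916) = -0.27591

D_KL(P||Q) = 0.40582 + 0.11027 - 0.27591 = 0.24018 ≈ 0.2402 bits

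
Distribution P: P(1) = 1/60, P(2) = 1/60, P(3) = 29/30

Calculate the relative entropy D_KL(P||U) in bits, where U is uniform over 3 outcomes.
1.3408 bits

U(i) = 1/3 for all i

D_KL(P||U) = Σ P(x) log₂(P(x) / (1/3))
           = Σ P(x) log₂(P(x)) + log₂(3)
           = log₂(3) - H(P)

H(P) = -Σ P(x) log₂(P(x)):
  -P(1)·log₂(P(1)) = -(1/60)·log₂(1/60) = 0.09845
  -P(2)·log₂(P(2)) = -(1/60)·log₂(1/60) = 0.09845
  -P(3)·log₂(P(3)) = -(29/30)·log₂(29/30) = 0.04728
H(P) = 0.09845 + 0.09845 + 0.04728 = 0.24418 bits

log₂(3) = 1.58496 bits

D_KL(P||U) = 1.58496 - 0.24418 = 1.34078 ≈ 1.3408 bits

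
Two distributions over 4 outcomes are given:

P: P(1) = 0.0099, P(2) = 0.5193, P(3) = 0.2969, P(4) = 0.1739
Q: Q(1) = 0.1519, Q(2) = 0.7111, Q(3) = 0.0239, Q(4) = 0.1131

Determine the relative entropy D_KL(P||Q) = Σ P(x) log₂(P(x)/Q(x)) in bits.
0.9126 bits

D_KL(P||Q) = Σ P(x) log₂(P(x)/Q(x))

Computing term by term:
  P(1)·log₂(P(1)/Q(1)) = 0.0099·log₂(0.0099/0.1519) = -0.03900
  P(2)·log₂(P(2)/Q(2)) = 0.5193·log₂(0.5193/0.7111) = -0.23549
  P(3)·log₂(P(3)/Q(3)) = 0.2969·log₂(0.2969/0.0239) = 1.07920
  P(4)·log₂(P(4)/Q(4)) = 0.1739·log₂(0.1739/0.1131) = 0.10793

D_KL(P||Q) = -0.03900 - 0.23549 + 1.07920 + 0.10793 = 0.91264 ≈ 0.9126 bits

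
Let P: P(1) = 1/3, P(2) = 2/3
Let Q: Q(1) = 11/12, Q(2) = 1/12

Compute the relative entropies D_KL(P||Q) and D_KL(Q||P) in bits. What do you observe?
D_KL(P||Q) = 1.5135 bits, D_KL(Q||P) = 1.0878 bits. The two directions give different values (D_KL(P||Q) exceeds D_KL(Q||P) by 0.4257 bits): KL divergence is asymmetric.

D_KL(P||Q) = Σ P(x) log₂(P(x)/Q(x))

Computing term by term:
  P(1)·log₂(P(1)/Q(1)) = (1/3)·log₂((1/3)/(11/12)) = -0.48648
  P(2)·log₂(P(2)/Q(2)) = (2/3)·log₂((2/3)/(1/12)) = 2.00000

D_KL(P||Q) = -0.48648 + 2.00000 = 1.51352 ≈ 1.5135 bits

D_KL(Q||P) = Σ Q(x) log₂(Q(x)/P(x))

Computing term by term:
  Q(1)·log₂(Q(1)/P(1)) = (11/12)·log₂((11/12)/(1/3)) = 1.33781
  Q(2)·log₂(Q(2)/P(2)) = (1/12)·log₂((1/12)/(2/3)) = -0.25000

D_KL(Q||P) = 1.33781 - 0.25000 = 1.08781 ≈ 1.0878 bits

These are NOT equal (difference: 0.4257 bits). KL divergence is asymmetric: D_KL(P||Q) ≠ D_KL(Q||P) in general.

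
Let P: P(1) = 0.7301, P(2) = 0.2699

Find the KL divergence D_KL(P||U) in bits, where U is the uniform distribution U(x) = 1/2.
0.1587 bits

U(i) = 1/2 for all i

D_KL(P||U) = Σ P(x) log₂(P(x) / (1/2))
           = Σ P(x) log₂(P(x)) + log₂(2)
           = log₂(2) - H(P)

H(P) = -Σ P(x) log₂(P(x)):
  -P(1)·log₂(P(1)) = -(0.7301)·log₂(0.7301) = 0.33134
  -P(2)·log₂(P(2)) = -(0.2699)·log₂(0.2699) = 0.50998
H(P) = 0.33134 + 0.50998 = 0.84132 bits

log₂(2) = 1.00000 bits

D_KL(P||U) = 1.00000 - 0.84132 = 0.15868 ≈ 0.1587 bits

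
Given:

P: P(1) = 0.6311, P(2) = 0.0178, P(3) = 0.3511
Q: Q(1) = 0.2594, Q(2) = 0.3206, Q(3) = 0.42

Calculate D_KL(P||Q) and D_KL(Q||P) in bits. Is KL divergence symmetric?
D_KL(P||Q) = 0.6445 bits, D_KL(Q||P) = 1.1130 bits. No, KL divergence is not symmetric.

D_KL(P||Q) = Σ P(x) log₂(P(x)/Q(x))

Computing term by term:
  P(1)·log₂(P(1)/Q(1)) = 0.6311·log₂(0.6311/0.2594) = 0.80951
  P(2)·log₂(P(2)/Q(2)) = 0.0178·log₂(0.0178/0.3206) = -0.07424
  P(3)·log₂(P(3)/Q(3)) = 0.3511·log₂(0.3511/0.42) = -0.09076

D_KL(P||Q) = 0.80951 - 0.07424 - 0.09076 = 0.64451 ≈ 0.6445 bits

D_KL(Q||P) = Σ Q(x) log₂(Q(x)/P(x))

Computing term by term:
  Q(1)·log₂(Q(1)/P(1)) = 0.2594·log₂(0.2594/0.6311) = -0.33273
  Q(2)·log₂(Q(2)/P(2)) = 0.3206·log₂(0.3206/0.0178) = 1.33717
  Q(3)·log₂(Q(3)/P(3)) = 0.42·log₂(0.42/0.3511) = 0.10857

D_KL(Q||P) = -0.33273 + 1.33717 + 0.10857 = 1.11301 ≈ 1.1130 bits

These are NOT equal (difference: 0.4685 bits). KL divergence is asymmetric: D_KL(P||Q) ≠ D_KL(Q||P) in general.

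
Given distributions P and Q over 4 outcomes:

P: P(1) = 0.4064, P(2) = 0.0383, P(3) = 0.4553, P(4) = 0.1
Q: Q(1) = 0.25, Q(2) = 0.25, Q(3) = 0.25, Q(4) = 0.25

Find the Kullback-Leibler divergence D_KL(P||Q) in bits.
0.4428 bits

D_KL(P||Q) = Σ P(x) log₂(P(x)/Q(x))

Computing term by term:
  P(1)·log₂(P(1)/Q(1)) = 0.4064·log₂(0.4064/0.25) = 0.28488
  P(2)·log₂(P(2)/Q(2)) = 0.0383·log₂(0.0383/0.25) = -0.10366
  P(3)·log₂(P(3)/Q(3)) = 0.4553·log₂(0.4553/0.25) = 0.39378
  P(4)·log₂(P(4)/Q(4)) = 0.1·log₂(0.1/0.25) = -0.13219

D_KL(P||Q) = 0.28488 - 0.10366 + 0.39378 - 0.13219 = 0.44281 ≈ 0.4428 bits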